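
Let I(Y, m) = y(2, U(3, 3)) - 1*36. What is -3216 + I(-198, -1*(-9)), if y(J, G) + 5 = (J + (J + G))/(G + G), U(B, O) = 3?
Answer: -19535/6 ≈ -3255.8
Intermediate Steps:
y(J, G) = -5 + (G + 2*J)/(2*G) (y(J, G) = -5 + (J + (J + G))/(G + G) = -5 + (J + (G + J))/((2*G)) = -5 + (G + 2*J)*(1/(2*G)) = -5 + (G + 2*J)/(2*G))
I(Y, m) = -239/6 (I(Y, m) = (-9/2 + 2/3) - 1*36 = (-9/2 + 2*(⅓)) - 36 = (-9/2 + ⅔) - 36 = -23/6 - 36 = -239/6)
-3216 + I(-198, -1*(-9)) = -3216 - 239/6 = -19535/6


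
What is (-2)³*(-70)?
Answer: 560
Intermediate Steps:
(-2)³*(-70) = -8*(-70) = 560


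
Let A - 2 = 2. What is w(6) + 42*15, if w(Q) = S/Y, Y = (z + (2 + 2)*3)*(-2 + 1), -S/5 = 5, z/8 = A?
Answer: 27745/44 ≈ 630.57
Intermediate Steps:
A = 4 (A = 2 + 2 = 4)
z = 32 (z = 8*4 = 32)
S = -25 (S = -5*5 = -25)
Y = -44 (Y = (32 + (2 + 2)*3)*(-2 + 1) = (32 + 4*3)*(-1) = (32 + 12)*(-1) = 44*(-1) = -44)
w(Q) = 25/44 (w(Q) = -25/(-44) = -25*(-1/44) = 25/44)
w(6) + 42*15 = 25/44 + 42*15 = 25/44 + 630 = 27745/44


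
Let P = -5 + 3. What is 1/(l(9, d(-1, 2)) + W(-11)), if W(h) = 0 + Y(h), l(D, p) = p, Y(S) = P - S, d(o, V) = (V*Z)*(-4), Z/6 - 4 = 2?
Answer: -1/279 ≈ -0.0035842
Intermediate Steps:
Z = 36 (Z = 24 + 6*2 = 24 + 12 = 36)
d(o, V) = -144*V (d(o, V) = (V*36)*(-4) = (36*V)*(-4) = -144*V)
P = -2
Y(S) = -2 - S
W(h) = -2 - h (W(h) = 0 + (-2 - h) = -2 - h)
1/(l(9, d(-1, 2)) + W(-11)) = 1/(-144*2 + (-2 - 1*(-11))) = 1/(-288 + (-2 + 11)) = 1/(-288 + 9) = 1/(-279) = -1/279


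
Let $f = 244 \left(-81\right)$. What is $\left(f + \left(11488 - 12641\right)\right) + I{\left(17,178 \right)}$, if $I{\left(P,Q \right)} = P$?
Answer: $-20900$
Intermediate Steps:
$f = -19764$
$\left(f + \left(11488 - 12641\right)\right) + I{\left(17,178 \right)} = \left(-19764 + \left(11488 - 12641\right)\right) + 17 = \left(-19764 - 1153\right) + 17 = -20917 + 17 = -20900$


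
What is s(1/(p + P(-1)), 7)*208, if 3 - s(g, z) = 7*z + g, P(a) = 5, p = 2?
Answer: -67184/7 ≈ -9597.7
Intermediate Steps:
s(g, z) = 3 - g - 7*z (s(g, z) = 3 - (7*z + g) = 3 - (g + 7*z) = 3 + (-g - 7*z) = 3 - g - 7*z)
s(1/(p + P(-1)), 7)*208 = (3 - 1/(2 + 5) - 7*7)*208 = (3 - 1/7 - 49)*208 = (3 - 1*⅐ - 49)*208 = (3 - ⅐ - 49)*208 = -323/7*208 = -67184/7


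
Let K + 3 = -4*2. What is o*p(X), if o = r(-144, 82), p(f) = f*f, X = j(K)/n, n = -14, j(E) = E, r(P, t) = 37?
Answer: 4477/196 ≈ 22.842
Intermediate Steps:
K = -11 (K = -3 - 4*2 = -3 - 8 = -11)
X = 11/14 (X = -11/(-14) = -11*(-1/14) = 11/14 ≈ 0.78571)
p(f) = f²
o = 37
o*p(X) = 37*(11/14)² = 37*(121/196) = 4477/196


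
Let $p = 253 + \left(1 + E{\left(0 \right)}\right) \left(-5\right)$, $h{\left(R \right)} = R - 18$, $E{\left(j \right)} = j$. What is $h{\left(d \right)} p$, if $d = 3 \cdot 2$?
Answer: $-2976$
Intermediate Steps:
$d = 6$
$h{\left(R \right)} = -18 + R$
$p = 248$ ($p = 253 + \left(1 + 0\right) \left(-5\right) = 253 + 1 \left(-5\right) = 253 - 5 = 248$)
$h{\left(d \right)} p = \left(-18 + 6\right) 248 = \left(-12\right) 248 = -2976$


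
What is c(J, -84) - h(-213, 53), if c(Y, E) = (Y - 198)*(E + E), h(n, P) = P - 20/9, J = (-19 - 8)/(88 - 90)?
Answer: 278507/9 ≈ 30945.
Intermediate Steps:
J = 27/2 (J = -27/(-2) = -27*(-½) = 27/2 ≈ 13.500)
h(n, P) = -20/9 + P (h(n, P) = P - 20*⅑ = P - 20/9 = -20/9 + P)
c(Y, E) = 2*E*(-198 + Y) (c(Y, E) = (-198 + Y)*(2*E) = 2*E*(-198 + Y))
c(J, -84) - h(-213, 53) = 2*(-84)*(-198 + 27/2) - (-20/9 + 53) = 2*(-84)*(-369/2) - 1*457/9 = 30996 - 457/9 = 278507/9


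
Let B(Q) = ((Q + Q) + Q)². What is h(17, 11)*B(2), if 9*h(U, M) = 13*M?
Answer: 572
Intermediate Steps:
B(Q) = 9*Q² (B(Q) = (2*Q + Q)² = (3*Q)² = 9*Q²)
h(U, M) = 13*M/9 (h(U, M) = (13*M)/9 = 13*M/9)
h(17, 11)*B(2) = ((13/9)*11)*(9*2²) = 143*(9*4)/9 = (143/9)*36 = 572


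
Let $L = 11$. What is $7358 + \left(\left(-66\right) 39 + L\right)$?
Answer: $4795$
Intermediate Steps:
$7358 + \left(\left(-66\right) 39 + L\right) = 7358 + \left(\left(-66\right) 39 + 11\right) = 7358 + \left(-2574 + 11\right) = 7358 - 2563 = 4795$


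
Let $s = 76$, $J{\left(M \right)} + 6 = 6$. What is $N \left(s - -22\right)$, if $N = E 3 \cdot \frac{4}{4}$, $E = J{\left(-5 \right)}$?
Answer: $0$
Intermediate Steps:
$J{\left(M \right)} = 0$ ($J{\left(M \right)} = -6 + 6 = 0$)
$E = 0$
$N = 0$ ($N = 0 \cdot 3 \cdot \frac{4}{4} = 0 \cdot 3 \cdot 4 \cdot \frac{1}{4} = 0 \cdot 3 \cdot 1 = 0 \cdot 3 = 0$)
$N \left(s - -22\right) = 0 \left(76 - -22\right) = 0 \left(76 + 22\right) = 0 \cdot 98 = 0$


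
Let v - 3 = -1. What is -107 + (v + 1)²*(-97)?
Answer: -980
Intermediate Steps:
v = 2 (v = 3 - 1 = 2)
-107 + (v + 1)²*(-97) = -107 + (2 + 1)²*(-97) = -107 + 3²*(-97) = -107 + 9*(-97) = -107 - 873 = -980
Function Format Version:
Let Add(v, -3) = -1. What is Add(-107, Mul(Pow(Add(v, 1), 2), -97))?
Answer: -980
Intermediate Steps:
v = 2 (v = Add(3, -1) = 2)
Add(-107, Mul(Pow(Add(v, 1), 2), -97)) = Add(-107, Mul(Pow(Add(2, 1), 2), -97)) = Add(-107, Mul(Pow(3, 2), -97)) = Add(-107, Mul(9, -97)) = Add(-107, -873) = -980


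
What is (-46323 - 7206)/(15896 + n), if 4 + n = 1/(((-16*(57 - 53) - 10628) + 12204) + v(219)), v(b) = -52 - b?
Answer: -22143163/6573991 ≈ -3.3683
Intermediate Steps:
n = -4963/1241 (n = -4 + 1/(((-16*(57 - 53) - 10628) + 12204) + (-52 - 1*219)) = -4 + 1/(((-16*4 - 10628) + 12204) + (-52 - 219)) = -4 + 1/(((-64 - 10628) + 12204) - 271) = -4 + 1/((-10692 + 12204) - 271) = -4 + 1/(1512 - 271) = -4 + 1/1241 = -4963/1241 ≈ -3.9992)
(-46323 - 7206)/(15896 + n) = (-46323 - 7206)/(15896 - 4963/1241) = -53529/19721973/1241 = -53529*1241/19721973 = -22143163/6573991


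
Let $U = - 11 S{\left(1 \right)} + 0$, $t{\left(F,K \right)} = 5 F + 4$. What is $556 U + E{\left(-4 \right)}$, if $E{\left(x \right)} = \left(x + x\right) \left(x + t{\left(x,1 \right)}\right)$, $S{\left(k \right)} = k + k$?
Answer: $-12072$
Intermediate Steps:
$t{\left(F,K \right)} = 4 + 5 F$
$S{\left(k \right)} = 2 k$
$E{\left(x \right)} = 2 x \left(4 + 6 x\right)$ ($E{\left(x \right)} = \left(x + x\right) \left(x + \left(4 + 5 x\right)\right) = 2 x \left(4 + 6 x\right)$)
$U = -22$ ($U = - 11 \cdot 2 \cdot 1 + 0 = \left(-11\right) 2 + 0 = -22 + 0 = -22$)
$556 U + E{\left(-4 \right)} = 556 \left(-22\right) + 4 \left(-4\right) \left(2 + 3 \left(-4\right)\right) = -12232 + 4 \left(-4\right) \left(2 - 12\right) = -12232 + 4 \left(-4\right) \left(-10\right) = -12232 + 160 = -12072$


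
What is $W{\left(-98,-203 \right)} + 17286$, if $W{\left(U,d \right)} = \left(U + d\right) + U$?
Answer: $16887$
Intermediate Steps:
$W{\left(U,d \right)} = d + 2 U$
$W{\left(-98,-203 \right)} + 17286 = \left(-203 + 2 \left(-98\right)\right) + 17286 = \left(-203 - 196\right) + 17286 = -399 + 17286 = 16887$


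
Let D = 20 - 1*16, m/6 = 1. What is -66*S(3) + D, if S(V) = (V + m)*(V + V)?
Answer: -3560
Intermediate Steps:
m = 6 (m = 6*1 = 6)
D = 4 (D = 20 - 16 = 4)
S(V) = 2*V*(6 + V) (S(V) = (V + 6)*(V + V) = (6 + V)*(2*V) = 2*V*(6 + V))
-66*S(3) + D = -132*3*(6 + 3) + 4 = -132*3*9 + 4 = -66*54 + 4 = -3564 + 4 = -3560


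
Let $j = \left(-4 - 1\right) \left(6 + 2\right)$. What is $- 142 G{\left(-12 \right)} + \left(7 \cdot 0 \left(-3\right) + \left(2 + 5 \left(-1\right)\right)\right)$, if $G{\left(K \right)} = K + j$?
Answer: $7381$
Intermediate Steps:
$j = -40$ ($j = \left(-5\right) 8 = -40$)
$G{\left(K \right)} = -40 + K$ ($G{\left(K \right)} = K - 40 = -40 + K$)
$- 142 G{\left(-12 \right)} + \left(7 \cdot 0 \left(-3\right) + \left(2 + 5 \left(-1\right)\right)\right) = - 142 \left(-40 - 12\right) + \left(7 \cdot 0 \left(-3\right) + \left(2 + 5 \left(-1\right)\right)\right) = \left(-142\right) \left(-52\right) + \left(7 \cdot 0 + \left(2 - 5\right)\right) = 7384 + \left(0 - 3\right) = 7384 - 3 = 7381$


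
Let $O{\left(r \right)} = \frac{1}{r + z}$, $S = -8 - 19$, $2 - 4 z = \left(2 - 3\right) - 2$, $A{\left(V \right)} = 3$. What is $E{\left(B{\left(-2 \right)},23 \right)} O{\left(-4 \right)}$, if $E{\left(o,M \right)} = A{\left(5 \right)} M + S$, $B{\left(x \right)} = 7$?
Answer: $- \frac{168}{11} \approx -15.273$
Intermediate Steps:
$z = \frac{5}{4}$ ($z = \frac{1}{2} - \frac{\left(2 - 3\right) - 2}{4} = \frac{1}{2} - \frac{-1 - 2}{4} = \frac{1}{2} - - \frac{3}{4} = \frac{1}{2} + \frac{3}{4} = \frac{5}{4} \approx 1.25$)
$S = -27$ ($S = -8 - 19 = -27$)
$E{\left(o,M \right)} = -27 + 3 M$ ($E{\left(o,M \right)} = 3 M - 27 = -27 + 3 M$)
$O{\left(r \right)} = \frac{1}{\frac{5}{4} + r}$ ($O{\left(r \right)} = \frac{1}{r + \frac{5}{4}} = \frac{1}{\frac{5}{4} + r}$)
$E{\left(B{\left(-2 \right)},23 \right)} O{\left(-4 \right)} = \left(-27 + 3 \cdot 23\right) \frac{4}{5 + 4 \left(-4\right)} = \left(-27 + 69\right) \frac{4}{5 - 16} = 42 \frac{4}{-11} = 42 \cdot 4 \left(- \frac{1}{11}\right) = 42 \left(- \frac{4}{11}\right) = - \frac{168}{11}$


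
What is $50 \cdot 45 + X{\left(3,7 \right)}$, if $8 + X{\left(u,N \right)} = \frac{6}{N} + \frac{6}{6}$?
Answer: $\frac{15707}{7} \approx 2243.9$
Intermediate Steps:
$X{\left(u,N \right)} = -7 + \frac{6}{N}$ ($X{\left(u,N \right)} = -8 + \left(\frac{6}{N} + \frac{6}{6}\right) = -8 + \left(\frac{6}{N} + 6 \cdot \frac{1}{6}\right) = -8 + \left(\frac{6}{N} + 1\right) = -8 + \left(1 + \frac{6}{N}\right) = -7 + \frac{6}{N}$)
$50 \cdot 45 + X{\left(3,7 \right)} = 50 \cdot 45 - \left(7 - \frac{6}{7}\right) = 2250 + \left(-7 + 6 \cdot \frac{1}{7}\right) = 2250 + \left(-7 + \frac{6}{7}\right) = 2250 - \frac{43}{7} = \frac{15707}{7}$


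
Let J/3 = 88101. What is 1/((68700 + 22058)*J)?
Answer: 1/23987611674 ≈ 4.1688e-11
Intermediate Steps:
J = 264303 (J = 3*88101 = 264303)
1/((68700 + 22058)*J) = 1/((68700 + 22058)*264303) = (1/264303)/90758 = (1/90758)*(1/264303) = 1/23987611674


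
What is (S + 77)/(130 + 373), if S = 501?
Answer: 578/503 ≈ 1.1491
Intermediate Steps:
(S + 77)/(130 + 373) = (501 + 77)/(130 + 373) = 578/503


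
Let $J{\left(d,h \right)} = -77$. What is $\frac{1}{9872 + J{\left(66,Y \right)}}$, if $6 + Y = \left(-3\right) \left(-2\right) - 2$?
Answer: $\frac{1}{9795} \approx 0.00010209$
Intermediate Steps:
$Y = -2$ ($Y = -6 - -4 = -6 + \left(6 - 2\right) = -6 + 4 = -2$)
$\frac{1}{9872 + J{\left(66,Y \right)}} = \frac{1}{9872 - 77} = \frac{1}{9795}$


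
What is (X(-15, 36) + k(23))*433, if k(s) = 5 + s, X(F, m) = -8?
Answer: 8660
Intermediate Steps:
(X(-15, 36) + k(23))*433 = (-8 + (5 + 23))*433 = (-8 + 28)*433 = 20*433 = 8660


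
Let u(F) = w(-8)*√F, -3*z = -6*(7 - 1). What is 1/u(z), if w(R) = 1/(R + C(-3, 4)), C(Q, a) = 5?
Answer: -√3/2 ≈ -0.86602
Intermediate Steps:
w(R) = 1/(5 + R) (w(R) = 1/(R + 5) = 1/(5 + R))
z = 12 (z = -(-2)*(7 - 1) = -(-2)*6 = -⅓*(-36) = 12)
u(F) = -√F/3 (u(F) = √F/(5 - 8) = √F/(-3) = -√F/3)
1/u(z) = 1/(-2*√3/3) = -√3/2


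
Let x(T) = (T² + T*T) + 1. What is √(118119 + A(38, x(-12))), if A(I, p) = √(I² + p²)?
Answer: √(118119 + √84965) ≈ 344.11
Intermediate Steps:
x(T) = 1 + 2*T² (x(T) = (T² + T²) + 1 = 2*T² + 1 = 1 + 2*T²)
√(118119 + A(38, x(-12))) = √(118119 + √(38² + (1 + 2*(-12)²)²)) = √(118119 + √(1444 + (1 + 2*144)²)) = √(118119 + √(1444 + (1 + 288)²)) = √(118119 + √(1444 + 289²)) = √(118119 + √(1444 + 83521)) = √(118119 + √84965)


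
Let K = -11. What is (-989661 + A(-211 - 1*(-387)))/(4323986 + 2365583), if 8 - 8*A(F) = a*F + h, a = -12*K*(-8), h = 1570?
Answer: -3866497/26758276 ≈ -0.14450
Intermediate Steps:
a = -1056 (a = -12*(-11)*(-8) = 132*(-8) = -1056)
A(F) = -781/4 + 132*F (A(F) = 1 - (-1056*F + 1570)/8 = 1 - (1570 - 1056*F)/8 = 1 + (-785/4 + 132*F) = -781/4 + 132*F)
(-989661 + A(-211 - 1*(-387)))/(4323986 + 2365583) = (-989661 + (-781/4 + 132*(-211 - 1*(-387))))/(4323986 + 2365583) = (-989661 + (-781/4 + 132*(-211 + 387)))/6689569 = (-989661 + (-781/4 + 132*176))*(1/6689569) = (-989661 + (-781/4 + 23232))*(1/6689569) = (-989661 + 92147/4)*(1/6689569) = -3866497/4*1/6689569 = -3866497/26758276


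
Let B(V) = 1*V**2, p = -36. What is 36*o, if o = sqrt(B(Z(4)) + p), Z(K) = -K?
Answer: 72*I*sqrt(5) ≈ 161.0*I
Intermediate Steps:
B(V) = V**2
o = 2*I*sqrt(5) (o = sqrt((-1*4)**2 - 36) = sqrt((-4)**2 - 36) = sqrt(16 - 36) = sqrt(-20) = 2*I*sqrt(5) ≈ 4.4721*I)
36*o = 36*(2*I*sqrt(5)) = 72*I*sqrt(5)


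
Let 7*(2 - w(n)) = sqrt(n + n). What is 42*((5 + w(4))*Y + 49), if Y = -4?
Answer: 882 + 48*sqrt(2) ≈ 949.88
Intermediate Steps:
w(n) = 2 - sqrt(2)*sqrt(n)/7 (w(n) = 2 - sqrt(n + n)/7 = 2 - sqrt(2)*sqrt(n)/7)
42*((5 + w(4))*Y + 49) = 42*((5 + (2 - sqrt(2)*sqrt(4)/7))*(-4) + 49) = 42*((5 + (2 - 1/7*sqrt(2)*2))*(-4) + 49) = 42*((5 + (2 - 2*sqrt(2)/7))*(-4) + 49) = 42*((7 - 2*sqrt(2)/7)*(-4) + 49) = 42*((-28 + 8*sqrt(2)/7) + 49) = 42*(21 + 8*sqrt(2)/7) = 882 + 48*sqrt(2)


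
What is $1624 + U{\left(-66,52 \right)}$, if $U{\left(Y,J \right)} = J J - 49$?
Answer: $4279$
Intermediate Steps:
$U{\left(Y,J \right)} = -49 + J^{2}$ ($U{\left(Y,J \right)} = J^{2} - 49 = -49 + J^{2}$)
$1624 + U{\left(-66,52 \right)} = 1624 - \left(49 - 52^{2}\right) = 1624 + \left(-49 + 2704\right) = 1624 + 2655 = 4279$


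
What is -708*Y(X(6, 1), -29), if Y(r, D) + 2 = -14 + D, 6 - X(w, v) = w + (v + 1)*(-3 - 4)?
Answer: 31860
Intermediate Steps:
X(w, v) = 13 - w + 7*v (X(w, v) = 6 - (w + (v + 1)*(-3 - 4)) = 6 - (w + (1 + v)*(-7)) = 6 - (w + (-7 - 7*v)) = 6 - (-7 + w - 7*v) = 6 + (7 - w + 7*v) = 13 - w + 7*v)
Y(r, D) = -16 + D (Y(r, D) = -2 + (-14 + D) = -16 + D)
-708*Y(X(6, 1), -29) = -708*(-16 - 29) = -708*(-45) = 31860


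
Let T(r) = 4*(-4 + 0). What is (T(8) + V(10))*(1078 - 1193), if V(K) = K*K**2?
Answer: -113160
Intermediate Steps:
T(r) = -16 (T(r) = 4*(-4) = -16)
V(K) = K**3
(T(8) + V(10))*(1078 - 1193) = (-16 + 10**3)*(1078 - 1193) = (-16 + 1000)*(-115) = 984*(-115) = -113160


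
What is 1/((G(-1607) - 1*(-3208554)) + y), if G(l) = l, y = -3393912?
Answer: -1/186965 ≈ -5.3486e-6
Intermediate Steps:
1/((G(-1607) - 1*(-3208554)) + y) = 1/((-1607 - 1*(-3208554)) - 3393912) = 1/((-1607 + 3208554) - 3393912) = 1/(3206947 - 3393912) = 1/(-186965) = -1/186965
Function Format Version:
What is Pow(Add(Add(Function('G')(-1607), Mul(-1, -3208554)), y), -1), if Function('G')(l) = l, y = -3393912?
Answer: Rational(-1, 186965) ≈ -5.3486e-6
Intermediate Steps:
Pow(Add(Add(Function('G')(-1607), Mul(-1, -3208554)), y), -1) = Pow(Add(Add(-1607, Mul(-1, -3208554)), -3393912), -1) = Pow(Add(Add(-1607, 3208554), -3393912), -1) = Pow(Add(3206947, -3393912), -1) = Pow(-186965, -1) = Rational(-1, 186965)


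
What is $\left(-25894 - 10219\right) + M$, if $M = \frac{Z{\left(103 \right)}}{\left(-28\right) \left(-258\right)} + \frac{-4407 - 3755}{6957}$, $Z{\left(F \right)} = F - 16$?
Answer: $- \frac{605000895871}{16752456} \approx -36114.0$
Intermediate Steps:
$Z{\left(F \right)} = -16 + F$
$M = - \frac{19452343}{16752456}$ ($M = \frac{-16 + 103}{\left(-28\right) \left(-258\right)} + \frac{-4407 - 3755}{6957} = \frac{87}{7224} + \left(-4407 - 3755\right) \frac{1}{6957} = 87 \cdot \frac{1}{7224} - \frac{8162}{6957} = \frac{29}{2408} - \frac{8162}{6957} = - \frac{19452343}{16752456} \approx -1.1612$)
$\left(-25894 - 10219\right) + M = \left(-25894 - 10219\right) - \frac{19452343}{16752456} = -36113 - \frac{19452343}{16752456} = - \frac{605000895871}{16752456}$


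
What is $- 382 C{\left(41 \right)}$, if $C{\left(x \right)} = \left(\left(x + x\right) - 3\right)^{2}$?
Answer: $-2384062$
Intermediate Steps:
$C{\left(x \right)} = \left(-3 + 2 x\right)^{2}$ ($C{\left(x \right)} = \left(2 x - 3\right)^{2} = \left(-3 + 2 x\right)^{2}$)
$- 382 C{\left(41 \right)} = - 382 \left(-3 + 2 \cdot 41\right)^{2} = - 382 \left(-3 + 82\right)^{2} = - 382 \cdot 79^{2} = \left(-382\right) 6241 = -2384062$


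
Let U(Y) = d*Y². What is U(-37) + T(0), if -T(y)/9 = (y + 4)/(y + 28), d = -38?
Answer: -364163/7 ≈ -52023.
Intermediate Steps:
T(y) = -9*(4 + y)/(28 + y) (T(y) = -9*(y + 4)/(y + 28) = -9*(4 + y)/(28 + y))
U(Y) = -38*Y²
U(-37) + T(0) = -38*(-37)² + 9*(-4 - 1*0)/(28 + 0) = -38*1369 + 9*(-4 + 0)/28 = -52022 + 9*(1/28)*(-4) = -52022 - 9/7 = -364163/7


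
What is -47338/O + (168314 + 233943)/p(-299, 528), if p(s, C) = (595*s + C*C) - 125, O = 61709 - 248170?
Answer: 79774735329/18786691594 ≈ 4.2463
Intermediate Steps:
O = -186461
p(s, C) = -125 + C² + 595*s (p(s, C) = (595*s + C²) - 125 = (C² + 595*s) - 125 = -125 + C² + 595*s)
-47338/O + (168314 + 233943)/p(-299, 528) = -47338/(-186461) + (168314 + 233943)/(-125 + 528² + 595*(-299)) = -47338*(-1/186461) + 402257/(-125 + 278784 - 177905) = 47338/186461 + 402257/100754 = 79774735329/18786691594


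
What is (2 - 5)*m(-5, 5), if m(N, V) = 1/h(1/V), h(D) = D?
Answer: -15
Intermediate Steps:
m(N, V) = V (m(N, V) = 1/(1/V) = V)
(2 - 5)*m(-5, 5) = (2 - 5)*5 = -3*5 = -15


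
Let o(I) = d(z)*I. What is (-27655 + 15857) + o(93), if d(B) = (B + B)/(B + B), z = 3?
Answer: -11705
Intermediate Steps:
d(B) = 1 (d(B) = (2*B)/((2*B)) = (2*B)*(1/(2*B)) = 1)
o(I) = I (o(I) = 1*I = I)
(-27655 + 15857) + o(93) = (-27655 + 15857) + 93 = -11798 + 93 = -11705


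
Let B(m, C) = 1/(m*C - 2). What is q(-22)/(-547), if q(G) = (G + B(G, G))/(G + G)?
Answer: -10603/11600776 ≈ -0.00091399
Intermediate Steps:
B(m, C) = 1/(-2 + C*m) (B(m, C) = 1/(C*m - 2) = 1/(-2 + C*m))
q(G) = (G + 1/(-2 + G²))/(2*G) (q(G) = (G + 1/(-2 + G*G))/(G + G) = (G + 1/(-2 + G²))/((2*G)) = (G + 1/(-2 + G²))*(1/(2*G)) = (G + 1/(-2 + G²))/(2*G))
q(-22)/(-547) = ((½)*(1 - 22*(-2 + (-22)²))/(-22*(-2 + (-22)²)))/(-547) = ((½)*(-1/22)*(1 - 22*(-2 + 484))/(-2 + 484))*(-1/547) = ((½)*(-1/22)*(1 - 22*482)/482)*(-1/547) = ((½)*(-1/22)*(1/482)*(1 - 10604))*(-1/547) = ((½)*(-1/22)*(1/482)*(-10603))*(-1/547) = (10603/21208)*(-1/547) = -10603/11600776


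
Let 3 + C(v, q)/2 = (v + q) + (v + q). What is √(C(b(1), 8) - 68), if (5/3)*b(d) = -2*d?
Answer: 3*I*√130/5 ≈ 6.841*I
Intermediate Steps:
b(d) = -6*d/5 (b(d) = 3*(-2*d)/5 = -6*d/5)
C(v, q) = -6 + 4*q + 4*v (C(v, q) = -6 + 2*((v + q) + (v + q)) = -6 + 2*((q + v) + (q + v)) = -6 + 2*(2*q + 2*v) = -6 + (4*q + 4*v) = -6 + 4*q + 4*v)
√(C(b(1), 8) - 68) = √((-6 + 4*8 + 4*(-6/5*1)) - 68) = √((-6 + 32 + 4*(-6/5)) - 68) = √((-6 + 32 - 24/5) - 68) = √(106/5 - 68) = √(-234/5) = 3*I*√130/5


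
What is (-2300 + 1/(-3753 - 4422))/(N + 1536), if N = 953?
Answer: -18802501/20347575 ≈ -0.92407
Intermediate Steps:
(-2300 + 1/(-3753 - 4422))/(N + 1536) = (-2300 + 1/(-3753 - 4422))/(953 + 1536) = (-2300 + 1/(-8175))/2489 = (-2300 - 1/8175)*(1/2489) = -18802501/8175*1/2489 = -18802501/20347575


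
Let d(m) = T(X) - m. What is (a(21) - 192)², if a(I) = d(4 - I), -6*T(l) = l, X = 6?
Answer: 30976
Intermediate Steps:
T(l) = -l/6
d(m) = -1 - m (d(m) = -⅙*6 - m = -1 - m)
a(I) = -5 + I (a(I) = -1 - (4 - I) = -1 + (-4 + I) = -5 + I)
(a(21) - 192)² = ((-5 + 21) - 192)² = (16 - 192)² = (-176)² = 30976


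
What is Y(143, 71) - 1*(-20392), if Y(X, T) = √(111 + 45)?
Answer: 20392 + 2*√39 ≈ 20405.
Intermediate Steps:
Y(X, T) = 2*√39 (Y(X, T) = √156 = 2*√39)
Y(143, 71) - 1*(-20392) = 2*√39 - 1*(-20392) = 2*√39 + 20392 = 20392 + 2*√39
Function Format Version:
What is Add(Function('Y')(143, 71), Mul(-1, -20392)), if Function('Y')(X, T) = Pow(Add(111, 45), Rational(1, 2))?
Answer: Add(20392, Mul(2, Pow(39, Rational(1, 2)))) ≈ 20405.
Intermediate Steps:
Function('Y')(X, T) = Mul(2, Pow(39, Rational(1, 2))) (Function('Y')(X, T) = Pow(156, Rational(1, 2)) = Mul(2, Pow(39, Rational(1, 2))))
Add(Function('Y')(143, 71), Mul(-1, -20392)) = Add(Mul(2, Pow(39, Rational(1, 2))), Mul(-1, -20392)) = Add(Mul(2, Pow(39, Rational(1, 2))), 20392) = Add(20392, Mul(2, Pow(39, Rational(1, 2))))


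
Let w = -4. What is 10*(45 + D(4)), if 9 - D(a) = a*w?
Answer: 700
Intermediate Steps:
D(a) = 9 + 4*a (D(a) = 9 - a*(-4) = 9 - (-4)*a = 9 + 4*a)
10*(45 + D(4)) = 10*(45 + (9 + 4*4)) = 10*(45 + (9 + 16)) = 10*(45 + 25) = 10*70 = 700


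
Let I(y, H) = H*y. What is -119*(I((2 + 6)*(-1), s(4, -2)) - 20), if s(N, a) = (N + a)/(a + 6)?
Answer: 2856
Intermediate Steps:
s(N, a) = (N + a)/(6 + a)
-119*(I((2 + 6)*(-1), s(4, -2)) - 20) = -119*(((4 - 2)/(6 - 2))*((2 + 6)*(-1)) - 20) = -119*((2/4)*(8*(-1)) - 20) = -119*(((1/4)*2)*(-8) - 20) = -119*((1/2)*(-8) - 20) = -119*(-4 - 20) = -119*(-24) = 2856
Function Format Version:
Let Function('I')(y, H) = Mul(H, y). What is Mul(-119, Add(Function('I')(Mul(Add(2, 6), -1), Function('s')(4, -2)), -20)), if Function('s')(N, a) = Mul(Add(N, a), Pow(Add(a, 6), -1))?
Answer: 2856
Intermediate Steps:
Function('s')(N, a) = Mul(Pow(Add(6, a), -1), Add(N, a)) (Function('s')(N, a) = Mul(Add(N, a), Pow(Add(6, a), -1)) = Mul(Pow(Add(6, a), -1), Add(N, a)))
Mul(-119, Add(Function('I')(Mul(Add(2, 6), -1), Function('s')(4, -2)), -20)) = Mul(-119, Add(Mul(Mul(Pow(Add(6, -2), -1), Add(4, -2)), Mul(Add(2, 6), -1)), -20)) = Mul(-119, Add(Mul(Mul(Pow(4, -1), 2), Mul(8, -1)), -20)) = Mul(-119, Add(Mul(Mul(Rational(1, 4), 2), -8), -20)) = Mul(-119, Add(Mul(Rational(1, 2), -8), -20)) = Mul(-119, Add(-4, -20)) = Mul(-119, -24) = 2856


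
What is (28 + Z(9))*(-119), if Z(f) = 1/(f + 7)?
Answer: -53431/16 ≈ -3339.4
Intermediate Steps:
Z(f) = 1/(7 + f)
(28 + Z(9))*(-119) = (28 + 1/(7 + 9))*(-119) = (28 + 1/16)*(-119) = (449/16)*(-119) = -53431/16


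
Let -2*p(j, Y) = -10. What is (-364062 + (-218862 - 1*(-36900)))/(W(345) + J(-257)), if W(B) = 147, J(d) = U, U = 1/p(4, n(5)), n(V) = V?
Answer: -341265/92 ≈ -3709.4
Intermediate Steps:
p(j, Y) = 5 (p(j, Y) = -½*(-10) = 5)
U = ⅕ (U = 1/5 = ⅕ ≈ 0.20000)
J(d) = ⅕
(-364062 + (-218862 - 1*(-36900)))/(W(345) + J(-257)) = (-364062 + (-218862 - 1*(-36900)))/(147 + ⅕) = (-364062 + (-218862 + 36900))/(736/5) = (-364062 - 181962)*(5/736) = -546024*5/736 = -341265/92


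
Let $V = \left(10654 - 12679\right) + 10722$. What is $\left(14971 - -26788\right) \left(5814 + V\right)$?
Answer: $605964849$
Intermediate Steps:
$V = 8697$ ($V = -2025 + 10722 = 8697$)
$\left(14971 - -26788\right) \left(5814 + V\right) = \left(14971 - -26788\right) \left(5814 + 8697\right) = \left(14971 + 26788\right) 14511 = 41759 \cdot 14511 = 605964849$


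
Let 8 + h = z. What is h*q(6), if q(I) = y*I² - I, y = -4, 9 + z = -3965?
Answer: 597300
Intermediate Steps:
z = -3974 (z = -9 - 3965 = -3974)
h = -3982 (h = -8 - 3974 = -3982)
q(I) = -I - 4*I² (q(I) = -4*I² - I = -I - 4*I²)
h*q(6) = -23892*(-1 - 4*6) = -23892*(-1 - 24) = -23892*(-25) = -3982*(-150) = 597300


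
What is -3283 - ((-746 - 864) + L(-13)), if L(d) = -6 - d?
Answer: -1680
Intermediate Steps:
-3283 - ((-746 - 864) + L(-13)) = -3283 - ((-746 - 864) + (-6 - 1*(-13))) = -3283 - (-1610 + (-6 + 13)) = -3283 - (-1610 + 7) = -3283 - 1*(-1603) = -3283 + 1603 = -1680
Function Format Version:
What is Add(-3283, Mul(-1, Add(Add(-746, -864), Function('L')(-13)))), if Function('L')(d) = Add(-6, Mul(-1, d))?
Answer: -1680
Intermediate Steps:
Add(-3283, Mul(-1, Add(Add(-746, -864), Function('L')(-13)))) = Add(-3283, Mul(-1, Add(Add(-746, -864), Add(-6, Mul(-1, -13))))) = Add(-3283, Mul(-1, Add(-1610, Add(-6, 13)))) = Add(-3283, Mul(-1, Add(-1610, 7))) = Add(-3283, Mul(-1, -1603)) = Add(-3283, 1603) = -1680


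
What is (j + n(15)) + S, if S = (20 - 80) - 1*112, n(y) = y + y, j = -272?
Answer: -414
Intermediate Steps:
n(y) = 2*y
S = -172 (S = -60 - 112 = -172)
(j + n(15)) + S = (-272 + 2*15) - 172 = (-272 + 30) - 172 = -242 - 172 = -414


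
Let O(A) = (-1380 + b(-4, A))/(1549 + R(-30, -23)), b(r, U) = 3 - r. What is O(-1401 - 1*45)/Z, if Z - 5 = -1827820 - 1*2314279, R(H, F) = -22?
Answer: 1373/6324977538 ≈ 2.1708e-7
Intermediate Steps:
O(A) = -1373/1527 (O(A) = (-1380 + (3 - 1*(-4)))/(1549 - 22) = (-1380 + (3 + 4))/1527 = (-1380 + 7)*(1/1527) = -1373*1/1527 = -1373/1527)
Z = -4142094 (Z = 5 + (-1827820 - 1*2314279) = 5 + (-1827820 - 2314279) = 5 - 4142099 = -4142094)
O(-1401 - 1*45)/Z = -1373/1527/(-4142094) = -1373/1527*(-1/4142094) = 1373/6324977538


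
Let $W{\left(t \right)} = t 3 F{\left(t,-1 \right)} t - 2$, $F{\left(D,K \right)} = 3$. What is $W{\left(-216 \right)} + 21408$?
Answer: $441310$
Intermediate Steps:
$W{\left(t \right)} = -2 + 9 t^{2}$ ($W{\left(t \right)} = t 3 \cdot 3 t - 2 = t 9 t - 2 = 9 t^{2} - 2 = -2 + 9 t^{2}$)
$W{\left(-216 \right)} + 21408 = \left(-2 + 9 \left(-216\right)^{2}\right) + 21408 = \left(-2 + 9 \cdot 46656\right) + 21408 = \left(-2 + 419904\right) + 21408 = 419902 + 21408 = 441310$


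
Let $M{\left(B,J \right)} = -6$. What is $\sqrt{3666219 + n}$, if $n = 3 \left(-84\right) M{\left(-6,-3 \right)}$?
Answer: $\sqrt{3667731} \approx 1915.1$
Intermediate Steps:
$n = 1512$ ($n = 3 \left(-84\right) \left(-6\right) = \left(-252\right) \left(-6\right) = 1512$)
$\sqrt{3666219 + n} = \sqrt{3666219 + 1512} = \sqrt{3667731}$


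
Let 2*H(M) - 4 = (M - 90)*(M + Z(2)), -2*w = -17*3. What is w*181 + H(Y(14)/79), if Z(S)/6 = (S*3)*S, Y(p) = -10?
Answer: 17208275/12482 ≈ 1378.6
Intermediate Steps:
Z(S) = 18*S² (Z(S) = 6*((S*3)*S) = 6*((3*S)*S) = 6*(3*S²) = 18*S²)
w = 51/2 (w = -(-17)*3/2 = -½*(-51) = 51/2 ≈ 25.500)
H(M) = 2 + (-90 + M)*(72 + M)/2 (H(M) = 2 + ((M - 90)*(M + 18*2²))/2 = 2 + ((-90 + M)*(M + 18*4))/2 = 2 + ((-90 + M)*(M + 72))/2 = 2 + ((-90 + M)*(72 + M))/2 = 2 + (-90 + M)*(72 + M)/2)
w*181 + H(Y(14)/79) = (51/2)*181 + (-3238 + (-10/79)²/2 - (-90)/79) = 9231/2 + (-3238 + (-10*1/79)²/2 - (-90)/79) = 9231/2 + (-3238 + (-10/79)²/2 - 9*(-10/79)) = 9231/2 + (-3238 + (½)*(100/6241) + 90/79) = 9231/2 + (-3238 + 50/6241 + 90/79) = 9231/2 - 20201198/6241 = 17208275/12482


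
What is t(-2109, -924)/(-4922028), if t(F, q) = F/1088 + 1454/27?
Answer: -32447/3076372224 ≈ -1.0547e-5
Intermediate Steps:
t(F, q) = 1454/27 + F/1088 (t(F, q) = F*(1/1088) + 1454*(1/27) = F/1088 + 1454/27 = 1454/27 + F/1088)
t(-2109, -924)/(-4922028) = (1454/27 + (1/1088)*(-2109))/(-4922028) = (1454/27 - 2109/1088)*(-1/4922028) = (1525009/29376)*(-1/4922028) = -32447/3076372224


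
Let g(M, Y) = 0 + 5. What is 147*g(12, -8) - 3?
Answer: 732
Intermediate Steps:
g(M, Y) = 5
147*g(12, -8) - 3 = 147*5 - 3 = 735 - 3 = 732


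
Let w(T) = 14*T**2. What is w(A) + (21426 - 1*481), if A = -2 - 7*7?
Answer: 57359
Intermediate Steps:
A = -51 (A = -2 - 49 = -51)
w(A) + (21426 - 1*481) = 14*(-51)**2 + (21426 - 1*481) = 14*2601 + (21426 - 481) = 36414 + 20945 = 57359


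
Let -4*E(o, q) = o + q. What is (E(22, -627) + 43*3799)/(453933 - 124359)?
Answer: 218011/439432 ≈ 0.49612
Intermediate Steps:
E(o, q) = -o/4 - q/4 (E(o, q) = -(o + q)/4 = -o/4 - q/4)
(E(22, -627) + 43*3799)/(453933 - 124359) = ((-1/4*22 - 1/4*(-627)) + 43*3799)/(453933 - 124359) = ((-11/2 + 627/4) + 163357)/329574 = (605/4 + 163357)*(1/329574) = (654033/4)*(1/329574) = 218011/439432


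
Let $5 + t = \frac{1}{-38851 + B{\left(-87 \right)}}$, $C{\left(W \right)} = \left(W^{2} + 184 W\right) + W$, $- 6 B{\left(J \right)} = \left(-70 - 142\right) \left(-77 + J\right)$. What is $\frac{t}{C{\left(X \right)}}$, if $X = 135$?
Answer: $- \frac{83711}{723259800} \approx -0.00011574$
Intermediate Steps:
$B{\left(J \right)} = - \frac{8162}{3} + \frac{106 J}{3}$ ($B{\left(J \right)} = - \frac{\left(-70 - 142\right) \left(-77 + J\right)}{6} = - \frac{\left(-212\right) \left(-77 + J\right)}{6} = - \frac{16324 - 212 J}{6} = - \frac{8162}{3} + \frac{106 J}{3}$)
$C{\left(W \right)} = W^{2} + 185 W$
$t = - \frac{669688}{133937}$ ($t = -5 + \frac{1}{-38851 + \left(- \frac{8162}{3} + \frac{106}{3} \left(-87\right)\right)} = -5 + \frac{1}{-38851 - \frac{17384}{3}} = -5 + \frac{1}{- \frac{133937}{3}} = -5 - \frac{3}{133937} = - \frac{669688}{133937} \approx -5.0$)
$\frac{t}{C{\left(X \right)}} = - \frac{669688}{133937 \cdot 135 \left(185 + 135\right)} = - \frac{669688}{133937 \cdot 135 \cdot 320} = - \frac{669688}{133937 \cdot 43200} = \left(- \frac{669688}{133937}\right) \frac{1}{43200} = - \frac{83711}{723259800}$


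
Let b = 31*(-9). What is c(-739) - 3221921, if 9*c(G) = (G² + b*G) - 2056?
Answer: -9415681/3 ≈ -3.1386e+6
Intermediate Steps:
b = -279
c(G) = -2056/9 - 31*G + G²/9 (c(G) = ((G² - 279*G) - 2056)/9 = (-2056 + G² - 279*G)/9 = -2056/9 - 31*G + G²/9)
c(-739) - 3221921 = (-2056/9 - 31*(-739) + (⅑)*(-739)²) - 3221921 = (-2056/9 + 22909 + (⅑)*546121) - 3221921 = (-2056/9 + 22909 + 546121/9) - 3221921 = 250082/3 - 3221921 = -9415681/3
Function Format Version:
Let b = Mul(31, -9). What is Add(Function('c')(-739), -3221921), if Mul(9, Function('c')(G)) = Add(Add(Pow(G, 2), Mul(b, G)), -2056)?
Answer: Rational(-9415681, 3) ≈ -3.1386e+6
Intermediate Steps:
b = -279
Function('c')(G) = Add(Rational(-2056, 9), Mul(-31, G), Mul(Rational(1, 9), Pow(G, 2))) (Function('c')(G) = Mul(Rational(1, 9), Add(Add(Pow(G, 2), Mul(-279, G)), -2056)) = Mul(Rational(1, 9), Add(-2056, Pow(G, 2), Mul(-279, G))) = Add(Rational(-2056, 9), Mul(-31, G), Mul(Rational(1, 9), Pow(G, 2))))
Add(Function('c')(-739), -3221921) = Add(Add(Rational(-2056, 9), Mul(-31, -739), Mul(Rational(1, 9), Pow(-739, 2))), -3221921) = Add(Add(Rational(-2056, 9), 22909, Mul(Rational(1, 9), 546121)), -3221921) = Add(Add(Rational(-2056, 9), 22909, Rational(546121, 9)), -3221921) = Add(Rational(250082, 3), -3221921) = Rational(-9415681, 3)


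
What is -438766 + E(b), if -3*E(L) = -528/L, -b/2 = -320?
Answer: -17550629/40 ≈ -4.3877e+5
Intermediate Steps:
b = 640 (b = -2*(-320) = 640)
E(L) = 176/L (E(L) = -(-176)/L = 176/L)
-438766 + E(b) = -438766 + 176/640 = -438766 + 176*(1/640) = -438766 + 11/40 = -17550629/40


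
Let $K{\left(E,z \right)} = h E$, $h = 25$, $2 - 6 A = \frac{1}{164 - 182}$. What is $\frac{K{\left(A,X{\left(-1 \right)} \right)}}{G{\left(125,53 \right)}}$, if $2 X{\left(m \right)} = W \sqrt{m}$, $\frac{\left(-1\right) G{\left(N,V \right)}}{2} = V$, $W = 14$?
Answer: $- \frac{925}{11448} \approx -0.0808$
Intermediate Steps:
$A = \frac{37}{108}$ ($A = \frac{1}{3} - \frac{1}{6 \left(164 - 182\right)} = \frac{1}{3} - \frac{1}{6 \left(-18\right)} = \frac{1}{3} - - \frac{1}{108} = \frac{1}{3} + \frac{1}{108} = \frac{37}{108} \approx 0.34259$)
$G{\left(N,V \right)} = - 2 V$
$X{\left(m \right)} = 7 \sqrt{m}$ ($X{\left(m \right)} = \frac{14 \sqrt{m}}{2} = 7 \sqrt{m}$)
$K{\left(E,z \right)} = 25 E$
$\frac{K{\left(A,X{\left(-1 \right)} \right)}}{G{\left(125,53 \right)}} = \frac{25 \cdot \frac{37}{108}}{\left(-2\right) 53} = \frac{925}{108 \left(-106\right)} = \frac{925}{108} \left(- \frac{1}{106}\right) = - \frac{925}{11448}$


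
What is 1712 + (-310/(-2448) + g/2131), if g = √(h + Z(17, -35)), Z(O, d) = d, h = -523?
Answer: 2095643/1224 + 3*I*√62/2131 ≈ 1712.1 + 0.011085*I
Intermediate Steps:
g = 3*I*√62 (g = √(-523 - 35) = √(-558) = 3*I*√62 ≈ 23.622*I)
1712 + (-310/(-2448) + g/2131) = 1712 + (-310/(-2448) + (3*I*√62)/2131) = 1712 + (-310*(-1/2448) + (3*I*√62)*(1/2131)) = 1712 + (155/1224 + 3*I*√62/2131) = 2095643/1224 + 3*I*√62/2131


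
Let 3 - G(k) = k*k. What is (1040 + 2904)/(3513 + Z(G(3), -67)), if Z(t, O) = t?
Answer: 3944/3507 ≈ 1.1246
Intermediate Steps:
G(k) = 3 - k**2 (G(k) = 3 - k*k = 3 - k**2)
(1040 + 2904)/(3513 + Z(G(3), -67)) = (1040 + 2904)/(3513 + (3 - 1*3**2)) = 3944/(3513 + (3 - 1*9)) = 3944/(3513 + (3 - 9)) = 3944/(3513 - 6) = 3944/3507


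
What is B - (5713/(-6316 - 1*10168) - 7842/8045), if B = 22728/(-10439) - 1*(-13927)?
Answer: 1482979286474739/106488865340 ≈ 13926.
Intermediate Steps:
B = 145361225/10439 (B = 22728*(-1/10439) + 13927 = -22728/10439 + 13927 = 145361225/10439 ≈ 13925.)
B - (5713/(-6316 - 1*10168) - 7842/8045) = 145361225/10439 - (5713/(-6316 - 1*10168) - 7842/8045) = 145361225/10439 - (5713/(-6316 - 10168) - 7842*1/8045) = 145361225/10439 - (5713/(-16484) - 7842/8045) = 145361225/10439 - (5713*(-1/16484) - 7842/8045) = 145361225/10439 - (-5713/16484 - 7842/8045) = 145361225/10439 - 1*(-175228613/132613780) = 145361225/10439 + 175228613/132613780 = 1482979286474739/106488865340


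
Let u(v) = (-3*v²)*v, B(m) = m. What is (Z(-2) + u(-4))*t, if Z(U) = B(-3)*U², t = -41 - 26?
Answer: -12060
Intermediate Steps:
t = -67
u(v) = -3*v³
Z(U) = -3*U²
(Z(-2) + u(-4))*t = (-3*(-2)² - 3*(-4)³)*(-67) = (-3*4 - 3*(-64))*(-67) = (-12 + 192)*(-67) = 180*(-67) = -12060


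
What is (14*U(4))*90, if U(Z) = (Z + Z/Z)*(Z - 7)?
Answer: -18900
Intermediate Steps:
U(Z) = (1 + Z)*(-7 + Z) (U(Z) = (Z + 1)*(-7 + Z) = (1 + Z)*(-7 + Z))
(14*U(4))*90 = (14*(-7 + 4² - 6*4))*90 = (14*(-7 + 16 - 24))*90 = (14*(-15))*90 = -210*90 = -18900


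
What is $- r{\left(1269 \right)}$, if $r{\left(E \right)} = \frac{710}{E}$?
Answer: $- \frac{710}{1269} \approx -0.5595$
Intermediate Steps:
$- r{\left(1269 \right)} = - \frac{710}{1269}$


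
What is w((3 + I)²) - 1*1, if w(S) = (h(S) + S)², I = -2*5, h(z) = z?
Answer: 9603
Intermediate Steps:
I = -10
w(S) = 4*S² (w(S) = (S + S)² = (2*S)² = 4*S²)
w((3 + I)²) - 1*1 = 4*((3 - 10)²)² - 1*1 = 4*((-7)²)² - 1 = 4*49² - 1 = 4*2401 - 1 = 9604 - 1 = 9603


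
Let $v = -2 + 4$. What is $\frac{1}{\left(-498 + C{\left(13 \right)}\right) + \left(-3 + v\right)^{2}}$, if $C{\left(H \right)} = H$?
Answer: $- \frac{1}{484} \approx -0.0020661$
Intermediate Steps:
$v = 2$
$\frac{1}{\left(-498 + C{\left(13 \right)}\right) + \left(-3 + v\right)^{2}} = \frac{1}{\left(-498 + 13\right) + \left(-3 + 2\right)^{2}} = \frac{1}{-485 + \left(-1\right)^{2}} = \frac{1}{-485 + 1} = \frac{1}{-484} = - \frac{1}{484}$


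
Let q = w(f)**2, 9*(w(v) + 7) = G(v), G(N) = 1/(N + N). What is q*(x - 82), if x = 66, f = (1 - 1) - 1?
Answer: -64516/81 ≈ -796.49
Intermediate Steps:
G(N) = 1/(2*N)
f = -1 (f = 0 - 1 = -1)
w(v) = -7 + 1/(18*v) (w(v) = -7 + (1/(2*v))/9 = -7 + 1/(18*v))
q = 16129/324 (q = (-7 + (1/18)/(-1))**2 = (-7 + (1/18)*(-1))**2 = (-7 - 1/18)**2 = (-127/18)**2 = 16129/324 ≈ 49.781)
q*(x - 82) = 16129*(66 - 82)/324 = (16129/324)*(-16) = -64516/81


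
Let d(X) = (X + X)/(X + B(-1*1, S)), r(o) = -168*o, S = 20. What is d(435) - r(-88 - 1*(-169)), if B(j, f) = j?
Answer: 2953371/217 ≈ 13610.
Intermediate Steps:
d(X) = 2*X/(-1 + X) (d(X) = (X + X)/(X - 1*1) = (2*X)/(X - 1) = (2*X)/(-1 + X) = 2*X/(-1 + X))
d(435) - r(-88 - 1*(-169)) = 2*435/(-1 + 435) - (-168)*(-88 - 1*(-169)) = 2*435/434 - (-168)*(-88 + 169) = 2*435*(1/434) - (-168)*81 = 435/217 - 1*(-13608) = 435/217 + 13608 = 2953371/217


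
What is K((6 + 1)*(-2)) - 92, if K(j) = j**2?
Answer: 104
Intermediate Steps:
K((6 + 1)*(-2)) - 92 = ((6 + 1)*(-2))**2 - 92 = (7*(-2))**2 - 92 = (-14)**2 - 92 = 196 - 92 = 104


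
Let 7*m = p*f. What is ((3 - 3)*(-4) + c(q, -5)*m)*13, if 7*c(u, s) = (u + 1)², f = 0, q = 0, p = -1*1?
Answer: 0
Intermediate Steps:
p = -1
m = 0 (m = (-1*0)/7 = (⅐)*0 = 0)
c(u, s) = (1 + u)²/7 (c(u, s) = (u + 1)²/7 = (1 + u)²/7)
((3 - 3)*(-4) + c(q, -5)*m)*13 = ((3 - 3)*(-4) + ((1 + 0)²/7)*0)*13 = (0*(-4) + ((⅐)*1²)*0)*13 = (0 + ((⅐)*1)*0)*13 = (0 + (⅐)*0)*13 = (0 + 0)*13 = 0*13 = 0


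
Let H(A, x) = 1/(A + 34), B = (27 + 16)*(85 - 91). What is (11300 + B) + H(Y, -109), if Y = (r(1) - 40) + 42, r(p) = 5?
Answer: 452723/41 ≈ 11042.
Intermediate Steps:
B = -258 (B = 43*(-6) = -258)
Y = 7 (Y = (5 - 40) + 42 = -35 + 42 = 7)
H(A, x) = 1/(34 + A)
(11300 + B) + H(Y, -109) = (11300 - 258) + 1/(34 + 7) = 11042 + 1/41 = 452723/41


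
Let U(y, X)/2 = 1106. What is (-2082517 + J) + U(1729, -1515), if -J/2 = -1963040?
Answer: 1845775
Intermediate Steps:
J = 3926080 (J = -2*(-1963040) = 3926080)
U(y, X) = 2212 (U(y, X) = 2*1106 = 2212)
(-2082517 + J) + U(1729, -1515) = (-2082517 + 3926080) + 2212 = 1843563 + 2212 = 1845775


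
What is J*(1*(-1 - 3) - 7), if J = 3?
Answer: -33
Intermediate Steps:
J*(1*(-1 - 3) - 7) = 3*(1*(-1 - 3) - 7) = 3*(1*(-4) - 7) = 3*(-4 - 7) = 3*(-11) = -33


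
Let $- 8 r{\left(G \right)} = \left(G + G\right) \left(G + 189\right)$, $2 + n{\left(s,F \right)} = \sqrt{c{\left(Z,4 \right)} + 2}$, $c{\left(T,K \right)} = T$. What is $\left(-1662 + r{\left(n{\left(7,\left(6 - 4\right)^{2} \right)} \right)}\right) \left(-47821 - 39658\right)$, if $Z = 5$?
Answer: $\frac{549455599}{4} + \frac{16183615 \sqrt{7}}{4} \approx 1.4807 \cdot 10^{8}$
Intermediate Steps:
$n{\left(s,F \right)} = -2 + \sqrt{7}$ ($n{\left(s,F \right)} = -2 + \sqrt{5 + 2} = -2 + \sqrt{7}$)
$r{\left(G \right)} = - \frac{G \left(189 + G\right)}{4}$ ($r{\left(G \right)} = - \frac{\left(G + G\right) \left(G + 189\right)}{8} = - \frac{2 G \left(189 + G\right)}{8} = - \frac{G \left(189 + G\right)}{4}$)
$\left(-1662 + r{\left(n{\left(7,\left(6 - 4\right)^{2} \right)} \right)}\right) \left(-47821 - 39658\right) = \left(-1662 - \frac{\left(-2 + \sqrt{7}\right) \left(189 - \left(2 - \sqrt{7}\right)\right)}{4}\right) \left(-47821 - 39658\right) = \left(-1662 - \frac{\left(-2 + \sqrt{7}\right) \left(187 + \sqrt{7}\right)}{4}\right) \left(-87479\right) = 145390098 + \frac{87479 \left(-2 + \sqrt{7}\right) \left(187 + \sqrt{7}\right)}{4}$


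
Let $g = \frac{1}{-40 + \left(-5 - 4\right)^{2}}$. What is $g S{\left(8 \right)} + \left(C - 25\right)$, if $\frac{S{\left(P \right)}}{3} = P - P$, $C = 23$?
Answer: $-2$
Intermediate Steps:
$g = \frac{1}{41}$ ($g = \frac{1}{-40 + \left(-9\right)^{2}} = \frac{1}{-40 + 81} = \frac{1}{41} \approx 0.02439$)
$S{\left(P \right)} = 0$ ($S{\left(P \right)} = 3 \left(P - P\right) = 3 \cdot 0 = 0$)
$g S{\left(8 \right)} + \left(C - 25\right) = \frac{1}{41} \cdot 0 + \left(23 - 25\right) = 0 + \left(23 - 25\right) = 0 - 2 = -2$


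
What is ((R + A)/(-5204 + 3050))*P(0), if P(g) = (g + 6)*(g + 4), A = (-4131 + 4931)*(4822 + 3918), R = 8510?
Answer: -28002040/359 ≈ -78000.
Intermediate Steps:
A = 6992000 (A = 800*8740 = 6992000)
P(g) = (4 + g)*(6 + g) (P(g) = (6 + g)*(4 + g) = (4 + g)*(6 + g))
((R + A)/(-5204 + 3050))*P(0) = ((8510 + 6992000)/(-5204 + 3050))*(24 + 0² + 10*0) = (7000510/(-2154))*(24 + 0 + 0) = (7000510*(-1/2154))*24 = -3500255/1077*24 = -28002040/359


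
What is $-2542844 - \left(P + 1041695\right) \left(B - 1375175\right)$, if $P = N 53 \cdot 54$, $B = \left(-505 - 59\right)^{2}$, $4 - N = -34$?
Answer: $1216115049785$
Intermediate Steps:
$N = 38$ ($N = 4 - -34 = 4 + 34 = 38$)
$B = 318096$ ($B = \left(-564\right)^{2} = 318096$)
$P = 108756$ ($P = 38 \cdot 53 \cdot 54 = 2014 \cdot 54 = 108756$)
$-2542844 - \left(P + 1041695\right) \left(B - 1375175\right) = -2542844 - \left(108756 + 1041695\right) \left(318096 - 1375175\right) = -2542844 - 1150451 \left(-1057079\right) = -2542844 - -1216117592629 = -2542844 + 1216117592629 = 1216115049785$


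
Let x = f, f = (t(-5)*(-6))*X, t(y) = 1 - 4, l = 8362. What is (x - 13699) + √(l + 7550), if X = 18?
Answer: -13375 + 6*√442 ≈ -13249.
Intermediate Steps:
t(y) = -3
f = 324 (f = -3*(-6)*18 = 18*18 = 324)
x = 324
(x - 13699) + √(l + 7550) = (324 - 13699) + √(8362 + 7550) = -13375 + √15912 = -13375 + 6*√442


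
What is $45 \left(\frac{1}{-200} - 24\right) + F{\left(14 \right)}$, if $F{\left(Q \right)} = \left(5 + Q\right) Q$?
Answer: $- \frac{32569}{40} \approx -814.22$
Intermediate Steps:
$F{\left(Q \right)} = Q \left(5 + Q\right)$
$45 \left(\frac{1}{-200} - 24\right) + F{\left(14 \right)} = 45 \left(\frac{1}{-200} - 24\right) + 14 \left(5 + 14\right) = 45 \left(- \frac{1}{200} - 24\right) + 14 \cdot 19 = 45 \left(- \frac{4801}{200}\right) + 266 = - \frac{43209}{40} + 266 = - \frac{32569}{40}$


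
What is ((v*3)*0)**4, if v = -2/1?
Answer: 0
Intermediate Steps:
v = -2 (v = -2*1 = -2)
((v*3)*0)**4 = (-2*3*0)**4 = (-6*0)**4 = 0**4 = 0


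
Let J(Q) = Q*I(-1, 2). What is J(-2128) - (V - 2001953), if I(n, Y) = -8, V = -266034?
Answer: 2285011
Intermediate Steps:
J(Q) = -8*Q (J(Q) = Q*(-8) = -8*Q)
J(-2128) - (V - 2001953) = -8*(-2128) - (-266034 - 2001953) = 17024 - 1*(-2267987) = 17024 + 2267987 = 2285011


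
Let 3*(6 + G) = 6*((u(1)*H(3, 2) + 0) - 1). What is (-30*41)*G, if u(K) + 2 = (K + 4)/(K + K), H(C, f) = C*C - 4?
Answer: 3690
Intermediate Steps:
H(C, f) = -4 + C² (H(C, f) = C² - 4 = -4 + C²)
u(K) = -2 + (4 + K)/(2*K) (u(K) = -2 + (K + 4)/(K + K) = -2 + (4 + K)/((2*K)) = -2 + (4 + K)*(1/(2*K)) = -2 + (4 + K)/(2*K))
G = -3 (G = -6 + (6*(((-3/2 + 2/1)*(-4 + 3²) + 0) - 1))/3 = -6 + (6*(((-3/2 + 2*1)*(-4 + 9) + 0) - 1))/3 = -6 + (6*(((-3/2 + 2)*5 + 0) - 1))/3 = -6 + (6*(((½)*5 + 0) - 1))/3 = -6 + (6*((5/2 + 0) - 1))/3 = -6 + (6*(5/2 - 1))/3 = -6 + (6*(3/2))/3 = -6 + (⅓)*9 = -6 + 3 = -3)
(-30*41)*G = -30*41*(-3) = -1230*(-3) = 3690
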